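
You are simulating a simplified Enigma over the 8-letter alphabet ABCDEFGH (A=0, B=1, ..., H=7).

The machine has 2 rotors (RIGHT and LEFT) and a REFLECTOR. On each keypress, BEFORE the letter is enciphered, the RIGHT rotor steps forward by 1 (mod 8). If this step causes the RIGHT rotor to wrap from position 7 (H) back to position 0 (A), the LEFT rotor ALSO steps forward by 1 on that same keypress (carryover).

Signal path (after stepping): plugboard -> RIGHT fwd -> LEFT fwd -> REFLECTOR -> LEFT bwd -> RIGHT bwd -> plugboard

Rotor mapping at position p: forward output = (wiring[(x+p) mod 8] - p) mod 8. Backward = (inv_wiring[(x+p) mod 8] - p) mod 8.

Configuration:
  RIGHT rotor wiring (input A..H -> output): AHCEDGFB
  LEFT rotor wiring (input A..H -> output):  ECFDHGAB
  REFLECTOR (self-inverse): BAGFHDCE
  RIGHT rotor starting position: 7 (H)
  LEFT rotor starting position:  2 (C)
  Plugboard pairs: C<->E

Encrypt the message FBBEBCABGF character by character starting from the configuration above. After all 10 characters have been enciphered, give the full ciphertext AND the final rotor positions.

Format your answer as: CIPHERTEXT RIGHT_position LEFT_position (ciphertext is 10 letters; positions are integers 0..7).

Answer: HACDFDCHHA 1 4

Derivation:
Char 1 ('F'): step: R->0, L->3 (L advanced); F->plug->F->R->G->L->H->refl->E->L'->B->R'->H->plug->H
Char 2 ('B'): step: R->1, L=3; B->plug->B->R->B->L->E->refl->H->L'->G->R'->A->plug->A
Char 3 ('B'): step: R->2, L=3; B->plug->B->R->C->L->D->refl->F->L'->D->R'->E->plug->C
Char 4 ('E'): step: R->3, L=3; E->plug->C->R->D->L->F->refl->D->L'->C->R'->D->plug->D
Char 5 ('B'): step: R->4, L=3; B->plug->B->R->C->L->D->refl->F->L'->D->R'->F->plug->F
Char 6 ('C'): step: R->5, L=3; C->plug->E->R->C->L->D->refl->F->L'->D->R'->D->plug->D
Char 7 ('A'): step: R->6, L=3; A->plug->A->R->H->L->C->refl->G->L'->E->R'->E->plug->C
Char 8 ('B'): step: R->7, L=3; B->plug->B->R->B->L->E->refl->H->L'->G->R'->H->plug->H
Char 9 ('G'): step: R->0, L->4 (L advanced); G->plug->G->R->F->L->G->refl->C->L'->B->R'->H->plug->H
Char 10 ('F'): step: R->1, L=4; F->plug->F->R->E->L->A->refl->B->L'->G->R'->A->plug->A
Final: ciphertext=HACDFDCHHA, RIGHT=1, LEFT=4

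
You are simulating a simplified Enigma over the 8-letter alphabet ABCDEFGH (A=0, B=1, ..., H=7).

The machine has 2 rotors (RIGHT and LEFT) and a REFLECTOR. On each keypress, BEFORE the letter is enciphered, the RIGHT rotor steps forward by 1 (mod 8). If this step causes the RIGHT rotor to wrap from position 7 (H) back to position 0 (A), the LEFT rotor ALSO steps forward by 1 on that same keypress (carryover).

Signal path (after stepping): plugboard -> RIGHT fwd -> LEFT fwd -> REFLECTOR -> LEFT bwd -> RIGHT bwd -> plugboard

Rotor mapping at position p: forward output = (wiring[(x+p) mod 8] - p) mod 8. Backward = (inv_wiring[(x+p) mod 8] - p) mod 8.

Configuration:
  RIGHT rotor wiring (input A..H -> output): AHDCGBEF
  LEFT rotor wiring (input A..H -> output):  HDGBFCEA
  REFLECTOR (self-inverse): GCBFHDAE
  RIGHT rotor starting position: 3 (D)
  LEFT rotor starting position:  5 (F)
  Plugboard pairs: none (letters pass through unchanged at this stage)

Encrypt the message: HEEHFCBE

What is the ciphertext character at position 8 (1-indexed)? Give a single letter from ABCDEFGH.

Char 1 ('H'): step: R->4, L=5; H->plug->H->R->G->L->E->refl->H->L'->B->R'->D->plug->D
Char 2 ('E'): step: R->5, L=5; E->plug->E->R->C->L->D->refl->F->L'->A->R'->C->plug->C
Char 3 ('E'): step: R->6, L=5; E->plug->E->R->F->L->B->refl->C->L'->D->R'->H->plug->H
Char 4 ('H'): step: R->7, L=5; H->plug->H->R->F->L->B->refl->C->L'->D->R'->E->plug->E
Char 5 ('F'): step: R->0, L->6 (L advanced); F->plug->F->R->B->L->C->refl->B->L'->C->R'->D->plug->D
Char 6 ('C'): step: R->1, L=6; C->plug->C->R->B->L->C->refl->B->L'->C->R'->B->plug->B
Char 7 ('B'): step: R->2, L=6; B->plug->B->R->A->L->G->refl->A->L'->E->R'->C->plug->C
Char 8 ('E'): step: R->3, L=6; E->plug->E->R->C->L->B->refl->C->L'->B->R'->D->plug->D

D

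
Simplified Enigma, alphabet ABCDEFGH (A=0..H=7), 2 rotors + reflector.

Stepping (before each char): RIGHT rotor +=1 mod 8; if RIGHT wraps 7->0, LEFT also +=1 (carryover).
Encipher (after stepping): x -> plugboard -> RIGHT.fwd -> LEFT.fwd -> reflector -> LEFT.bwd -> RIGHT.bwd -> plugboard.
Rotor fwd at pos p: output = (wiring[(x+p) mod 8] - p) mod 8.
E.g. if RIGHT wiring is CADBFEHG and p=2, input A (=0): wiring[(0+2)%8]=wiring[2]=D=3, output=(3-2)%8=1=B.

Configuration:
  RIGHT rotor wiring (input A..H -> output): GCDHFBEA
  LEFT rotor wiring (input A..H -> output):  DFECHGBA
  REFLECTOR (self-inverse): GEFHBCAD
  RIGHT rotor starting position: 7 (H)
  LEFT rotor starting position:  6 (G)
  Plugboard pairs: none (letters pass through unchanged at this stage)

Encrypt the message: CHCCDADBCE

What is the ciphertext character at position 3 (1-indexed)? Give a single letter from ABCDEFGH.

Char 1 ('C'): step: R->0, L->7 (L advanced); C->plug->C->R->D->L->F->refl->C->L'->H->R'->D->plug->D
Char 2 ('H'): step: R->1, L=7; H->plug->H->R->F->L->A->refl->G->L'->C->R'->B->plug->B
Char 3 ('C'): step: R->2, L=7; C->plug->C->R->D->L->F->refl->C->L'->H->R'->D->plug->D

D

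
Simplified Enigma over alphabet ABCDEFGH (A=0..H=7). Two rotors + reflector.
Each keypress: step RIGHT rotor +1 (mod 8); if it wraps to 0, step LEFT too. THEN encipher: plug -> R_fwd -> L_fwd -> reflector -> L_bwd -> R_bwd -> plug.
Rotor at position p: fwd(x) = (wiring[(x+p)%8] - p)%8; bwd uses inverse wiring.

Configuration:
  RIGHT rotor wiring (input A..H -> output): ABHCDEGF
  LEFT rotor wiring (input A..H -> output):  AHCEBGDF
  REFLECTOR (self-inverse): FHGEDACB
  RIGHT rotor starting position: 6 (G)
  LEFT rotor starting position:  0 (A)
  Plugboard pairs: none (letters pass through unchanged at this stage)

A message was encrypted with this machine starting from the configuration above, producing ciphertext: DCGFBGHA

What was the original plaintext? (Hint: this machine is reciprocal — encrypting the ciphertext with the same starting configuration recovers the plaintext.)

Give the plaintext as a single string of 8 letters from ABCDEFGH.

Char 1 ('D'): step: R->7, L=0; D->plug->D->R->A->L->A->refl->F->L'->H->R'->H->plug->H
Char 2 ('C'): step: R->0, L->1 (L advanced); C->plug->C->R->H->L->H->refl->B->L'->B->R'->B->plug->B
Char 3 ('G'): step: R->1, L=1; G->plug->G->R->E->L->F->refl->A->L'->D->R'->E->plug->E
Char 4 ('F'): step: R->2, L=1; F->plug->F->R->D->L->A->refl->F->L'->E->R'->E->plug->E
Char 5 ('B'): step: R->3, L=1; B->plug->B->R->A->L->G->refl->C->L'->F->R'->F->plug->F
Char 6 ('G'): step: R->4, L=1; G->plug->G->R->D->L->A->refl->F->L'->E->R'->E->plug->E
Char 7 ('H'): step: R->5, L=1; H->plug->H->R->G->L->E->refl->D->L'->C->R'->F->plug->F
Char 8 ('A'): step: R->6, L=1; A->plug->A->R->A->L->G->refl->C->L'->F->R'->G->plug->G

Answer: HBEEFEFG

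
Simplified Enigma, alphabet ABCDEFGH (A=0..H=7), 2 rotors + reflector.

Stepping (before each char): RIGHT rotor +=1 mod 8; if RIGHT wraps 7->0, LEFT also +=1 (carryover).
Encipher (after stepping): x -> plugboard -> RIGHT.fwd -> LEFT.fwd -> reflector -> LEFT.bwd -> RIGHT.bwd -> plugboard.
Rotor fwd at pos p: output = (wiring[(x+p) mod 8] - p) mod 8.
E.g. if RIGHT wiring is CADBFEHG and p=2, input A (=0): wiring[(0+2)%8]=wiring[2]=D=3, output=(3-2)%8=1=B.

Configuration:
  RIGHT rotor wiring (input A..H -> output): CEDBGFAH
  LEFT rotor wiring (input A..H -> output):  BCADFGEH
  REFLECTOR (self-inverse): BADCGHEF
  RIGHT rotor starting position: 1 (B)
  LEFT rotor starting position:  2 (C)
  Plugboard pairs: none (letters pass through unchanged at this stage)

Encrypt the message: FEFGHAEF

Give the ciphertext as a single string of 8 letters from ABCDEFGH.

Char 1 ('F'): step: R->2, L=2; F->plug->F->R->F->L->F->refl->H->L'->G->R'->E->plug->E
Char 2 ('E'): step: R->3, L=2; E->plug->E->R->E->L->C->refl->D->L'->C->R'->C->plug->C
Char 3 ('F'): step: R->4, L=2; F->plug->F->R->A->L->G->refl->E->L'->D->R'->D->plug->D
Char 4 ('G'): step: R->5, L=2; G->plug->G->R->E->L->C->refl->D->L'->C->R'->C->plug->C
Char 5 ('H'): step: R->6, L=2; H->plug->H->R->H->L->A->refl->B->L'->B->R'->B->plug->B
Char 6 ('A'): step: R->7, L=2; A->plug->A->R->A->L->G->refl->E->L'->D->R'->B->plug->B
Char 7 ('E'): step: R->0, L->3 (L advanced); E->plug->E->R->G->L->H->refl->F->L'->H->R'->H->plug->H
Char 8 ('F'): step: R->1, L=3; F->plug->F->R->H->L->F->refl->H->L'->G->R'->G->plug->G

Answer: ECDCBBHG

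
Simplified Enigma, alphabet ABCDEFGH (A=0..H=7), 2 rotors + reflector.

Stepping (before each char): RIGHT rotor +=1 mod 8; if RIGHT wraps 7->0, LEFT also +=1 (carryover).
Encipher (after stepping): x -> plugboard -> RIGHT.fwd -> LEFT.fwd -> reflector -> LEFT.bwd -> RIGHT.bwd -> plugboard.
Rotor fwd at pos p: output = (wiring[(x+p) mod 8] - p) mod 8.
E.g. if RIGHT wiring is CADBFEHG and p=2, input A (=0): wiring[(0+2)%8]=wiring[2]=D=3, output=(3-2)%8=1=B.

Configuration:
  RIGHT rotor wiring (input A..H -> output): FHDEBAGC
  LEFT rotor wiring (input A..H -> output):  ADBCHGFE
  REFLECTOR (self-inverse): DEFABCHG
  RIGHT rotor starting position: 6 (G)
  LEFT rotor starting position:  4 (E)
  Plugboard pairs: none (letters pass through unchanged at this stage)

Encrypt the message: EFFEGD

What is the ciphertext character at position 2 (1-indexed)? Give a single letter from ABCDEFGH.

Char 1 ('E'): step: R->7, L=4; E->plug->E->R->F->L->H->refl->G->L'->H->R'->H->plug->H
Char 2 ('F'): step: R->0, L->5 (L advanced); F->plug->F->R->A->L->B->refl->E->L'->F->R'->A->plug->A

A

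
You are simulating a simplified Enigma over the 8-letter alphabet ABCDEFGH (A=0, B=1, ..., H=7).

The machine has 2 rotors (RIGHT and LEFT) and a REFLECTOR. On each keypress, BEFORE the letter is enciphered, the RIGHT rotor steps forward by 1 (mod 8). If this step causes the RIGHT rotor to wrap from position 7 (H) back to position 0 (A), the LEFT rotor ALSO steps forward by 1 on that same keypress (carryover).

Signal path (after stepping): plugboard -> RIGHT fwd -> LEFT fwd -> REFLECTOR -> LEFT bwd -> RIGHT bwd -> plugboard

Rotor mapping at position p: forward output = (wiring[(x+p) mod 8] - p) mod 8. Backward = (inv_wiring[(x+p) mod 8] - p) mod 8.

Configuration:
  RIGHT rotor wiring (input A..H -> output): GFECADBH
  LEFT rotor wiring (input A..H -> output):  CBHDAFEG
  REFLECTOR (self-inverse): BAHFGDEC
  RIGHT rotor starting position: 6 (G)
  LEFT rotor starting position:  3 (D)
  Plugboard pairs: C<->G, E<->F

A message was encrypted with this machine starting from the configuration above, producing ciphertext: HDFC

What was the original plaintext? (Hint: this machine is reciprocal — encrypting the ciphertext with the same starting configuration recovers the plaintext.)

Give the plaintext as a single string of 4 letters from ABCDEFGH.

Char 1 ('H'): step: R->7, L=3; H->plug->H->R->C->L->C->refl->H->L'->F->R'->D->plug->D
Char 2 ('D'): step: R->0, L->4 (L advanced); D->plug->D->R->C->L->A->refl->B->L'->B->R'->G->plug->C
Char 3 ('F'): step: R->1, L=4; F->plug->E->R->C->L->A->refl->B->L'->B->R'->C->plug->G
Char 4 ('C'): step: R->2, L=4; C->plug->G->R->E->L->G->refl->E->L'->A->R'->B->plug->B

Answer: DCGB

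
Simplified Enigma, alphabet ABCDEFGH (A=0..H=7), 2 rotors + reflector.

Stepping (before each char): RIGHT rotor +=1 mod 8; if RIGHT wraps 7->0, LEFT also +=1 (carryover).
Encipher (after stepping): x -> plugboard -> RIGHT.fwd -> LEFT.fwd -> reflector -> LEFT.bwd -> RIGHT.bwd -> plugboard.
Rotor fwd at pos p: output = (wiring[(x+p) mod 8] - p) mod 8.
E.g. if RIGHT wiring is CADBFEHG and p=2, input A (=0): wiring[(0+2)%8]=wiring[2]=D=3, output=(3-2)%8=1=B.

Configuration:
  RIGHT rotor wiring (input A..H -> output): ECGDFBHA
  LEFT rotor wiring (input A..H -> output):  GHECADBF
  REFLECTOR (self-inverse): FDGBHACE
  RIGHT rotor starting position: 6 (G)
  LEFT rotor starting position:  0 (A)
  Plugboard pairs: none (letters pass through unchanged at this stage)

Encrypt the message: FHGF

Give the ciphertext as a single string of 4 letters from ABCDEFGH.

Char 1 ('F'): step: R->7, L=0; F->plug->F->R->G->L->B->refl->D->L'->F->R'->B->plug->B
Char 2 ('H'): step: R->0, L->1 (L advanced); H->plug->H->R->A->L->G->refl->C->L'->E->R'->A->plug->A
Char 3 ('G'): step: R->1, L=1; G->plug->G->R->H->L->F->refl->A->L'->F->R'->B->plug->B
Char 4 ('F'): step: R->2, L=1; F->plug->F->R->G->L->E->refl->H->L'->D->R'->C->plug->C

Answer: BABC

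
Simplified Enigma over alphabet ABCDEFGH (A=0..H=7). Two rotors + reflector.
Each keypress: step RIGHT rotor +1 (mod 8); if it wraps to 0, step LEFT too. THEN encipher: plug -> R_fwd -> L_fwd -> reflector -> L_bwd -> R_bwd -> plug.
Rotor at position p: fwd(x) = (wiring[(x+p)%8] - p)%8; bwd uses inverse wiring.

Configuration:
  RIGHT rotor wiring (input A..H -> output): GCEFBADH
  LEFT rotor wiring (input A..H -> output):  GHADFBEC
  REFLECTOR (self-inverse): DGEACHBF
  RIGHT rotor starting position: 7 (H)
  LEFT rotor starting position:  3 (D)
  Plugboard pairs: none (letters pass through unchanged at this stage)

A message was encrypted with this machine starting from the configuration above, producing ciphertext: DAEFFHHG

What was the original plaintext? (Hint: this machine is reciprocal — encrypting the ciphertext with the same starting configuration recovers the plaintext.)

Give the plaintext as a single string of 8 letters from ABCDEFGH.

Char 1 ('D'): step: R->0, L->4 (L advanced); D->plug->D->R->F->L->D->refl->A->L'->C->R'->B->plug->B
Char 2 ('A'): step: R->1, L=4; A->plug->A->R->B->L->F->refl->H->L'->H->R'->E->plug->E
Char 3 ('E'): step: R->2, L=4; E->plug->E->R->B->L->F->refl->H->L'->H->R'->C->plug->C
Char 4 ('F'): step: R->3, L=4; F->plug->F->R->D->L->G->refl->B->L'->A->R'->D->plug->D
Char 5 ('F'): step: R->4, L=4; F->plug->F->R->G->L->E->refl->C->L'->E->R'->B->plug->B
Char 6 ('H'): step: R->5, L=4; H->plug->H->R->E->L->C->refl->E->L'->G->R'->B->plug->B
Char 7 ('H'): step: R->6, L=4; H->plug->H->R->C->L->A->refl->D->L'->F->R'->A->plug->A
Char 8 ('G'): step: R->7, L=4; G->plug->G->R->B->L->F->refl->H->L'->H->R'->B->plug->B

Answer: BECDBBAB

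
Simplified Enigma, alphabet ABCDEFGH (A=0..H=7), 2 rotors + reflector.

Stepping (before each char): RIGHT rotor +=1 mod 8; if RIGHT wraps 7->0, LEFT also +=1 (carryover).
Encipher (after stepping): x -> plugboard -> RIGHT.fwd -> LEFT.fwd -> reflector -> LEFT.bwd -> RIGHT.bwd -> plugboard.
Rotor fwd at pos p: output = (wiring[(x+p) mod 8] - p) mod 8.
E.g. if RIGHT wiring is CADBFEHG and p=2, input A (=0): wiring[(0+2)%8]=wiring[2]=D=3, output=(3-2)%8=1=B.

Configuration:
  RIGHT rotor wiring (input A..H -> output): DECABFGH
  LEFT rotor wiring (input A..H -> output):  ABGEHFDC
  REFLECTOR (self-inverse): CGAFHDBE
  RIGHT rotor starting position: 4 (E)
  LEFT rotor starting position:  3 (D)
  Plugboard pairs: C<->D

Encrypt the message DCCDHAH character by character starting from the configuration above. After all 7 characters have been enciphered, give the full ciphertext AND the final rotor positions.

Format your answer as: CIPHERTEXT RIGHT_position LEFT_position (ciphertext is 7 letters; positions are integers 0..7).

Char 1 ('D'): step: R->5, L=3; D->plug->C->R->C->L->C->refl->A->L'->D->R'->G->plug->G
Char 2 ('C'): step: R->6, L=3; C->plug->D->R->G->L->G->refl->B->L'->A->R'->A->plug->A
Char 3 ('C'): step: R->7, L=3; C->plug->D->R->D->L->A->refl->C->L'->C->R'->F->plug->F
Char 4 ('D'): step: R->0, L->4 (L advanced); D->plug->C->R->C->L->H->refl->E->L'->E->R'->B->plug->B
Char 5 ('H'): step: R->1, L=4; H->plug->H->R->C->L->H->refl->E->L'->E->R'->E->plug->E
Char 6 ('A'): step: R->2, L=4; A->plug->A->R->A->L->D->refl->F->L'->F->R'->F->plug->F
Char 7 ('H'): step: R->3, L=4; H->plug->H->R->H->L->A->refl->C->L'->G->R'->B->plug->B
Final: ciphertext=GAFBEFB, RIGHT=3, LEFT=4

Answer: GAFBEFB 3 4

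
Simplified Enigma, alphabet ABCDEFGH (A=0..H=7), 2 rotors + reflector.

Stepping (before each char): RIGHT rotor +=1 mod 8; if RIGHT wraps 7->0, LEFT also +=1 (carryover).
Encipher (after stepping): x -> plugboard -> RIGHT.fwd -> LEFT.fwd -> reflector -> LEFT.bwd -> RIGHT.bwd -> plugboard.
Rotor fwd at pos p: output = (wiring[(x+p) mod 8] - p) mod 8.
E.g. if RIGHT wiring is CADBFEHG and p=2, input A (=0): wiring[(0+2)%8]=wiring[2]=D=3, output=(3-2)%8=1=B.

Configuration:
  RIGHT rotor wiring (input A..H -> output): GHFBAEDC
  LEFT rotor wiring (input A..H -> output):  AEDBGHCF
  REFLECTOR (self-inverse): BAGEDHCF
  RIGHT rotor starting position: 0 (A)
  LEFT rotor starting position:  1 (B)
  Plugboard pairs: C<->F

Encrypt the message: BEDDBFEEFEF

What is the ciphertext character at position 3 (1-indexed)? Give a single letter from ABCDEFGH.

Char 1 ('B'): step: R->1, L=1; B->plug->B->R->E->L->G->refl->C->L'->B->R'->G->plug->G
Char 2 ('E'): step: R->2, L=1; E->plug->E->R->B->L->C->refl->G->L'->E->R'->G->plug->G
Char 3 ('D'): step: R->3, L=1; D->plug->D->R->A->L->D->refl->E->L'->G->R'->A->plug->A

A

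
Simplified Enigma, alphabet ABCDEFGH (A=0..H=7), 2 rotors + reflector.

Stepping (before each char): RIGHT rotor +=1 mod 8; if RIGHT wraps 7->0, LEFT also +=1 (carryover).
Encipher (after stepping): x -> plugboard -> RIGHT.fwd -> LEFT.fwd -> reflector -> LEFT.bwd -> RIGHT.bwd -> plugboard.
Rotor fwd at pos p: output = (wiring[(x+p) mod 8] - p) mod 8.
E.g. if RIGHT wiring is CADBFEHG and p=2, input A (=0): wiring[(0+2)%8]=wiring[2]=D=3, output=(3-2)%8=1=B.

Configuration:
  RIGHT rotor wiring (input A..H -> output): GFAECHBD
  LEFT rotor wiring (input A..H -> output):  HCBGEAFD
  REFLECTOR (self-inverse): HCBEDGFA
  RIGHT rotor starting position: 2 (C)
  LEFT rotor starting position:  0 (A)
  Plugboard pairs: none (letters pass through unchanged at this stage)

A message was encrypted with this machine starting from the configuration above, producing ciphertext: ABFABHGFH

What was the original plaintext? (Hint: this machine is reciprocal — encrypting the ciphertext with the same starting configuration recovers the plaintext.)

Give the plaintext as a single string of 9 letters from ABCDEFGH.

Answer: GACFABBGF

Derivation:
Char 1 ('A'): step: R->3, L=0; A->plug->A->R->B->L->C->refl->B->L'->C->R'->G->plug->G
Char 2 ('B'): step: R->4, L=0; B->plug->B->R->D->L->G->refl->F->L'->G->R'->A->plug->A
Char 3 ('F'): step: R->5, L=0; F->plug->F->R->D->L->G->refl->F->L'->G->R'->C->plug->C
Char 4 ('A'): step: R->6, L=0; A->plug->A->R->D->L->G->refl->F->L'->G->R'->F->plug->F
Char 5 ('B'): step: R->7, L=0; B->plug->B->R->H->L->D->refl->E->L'->E->R'->A->plug->A
Char 6 ('H'): step: R->0, L->1 (L advanced); H->plug->H->R->D->L->D->refl->E->L'->F->R'->B->plug->B
Char 7 ('G'): step: R->1, L=1; G->plug->G->R->C->L->F->refl->G->L'->H->R'->B->plug->B
Char 8 ('F'): step: R->2, L=1; F->plug->F->R->B->L->A->refl->H->L'->E->R'->G->plug->G
Char 9 ('H'): step: R->3, L=1; H->plug->H->R->F->L->E->refl->D->L'->D->R'->F->plug->F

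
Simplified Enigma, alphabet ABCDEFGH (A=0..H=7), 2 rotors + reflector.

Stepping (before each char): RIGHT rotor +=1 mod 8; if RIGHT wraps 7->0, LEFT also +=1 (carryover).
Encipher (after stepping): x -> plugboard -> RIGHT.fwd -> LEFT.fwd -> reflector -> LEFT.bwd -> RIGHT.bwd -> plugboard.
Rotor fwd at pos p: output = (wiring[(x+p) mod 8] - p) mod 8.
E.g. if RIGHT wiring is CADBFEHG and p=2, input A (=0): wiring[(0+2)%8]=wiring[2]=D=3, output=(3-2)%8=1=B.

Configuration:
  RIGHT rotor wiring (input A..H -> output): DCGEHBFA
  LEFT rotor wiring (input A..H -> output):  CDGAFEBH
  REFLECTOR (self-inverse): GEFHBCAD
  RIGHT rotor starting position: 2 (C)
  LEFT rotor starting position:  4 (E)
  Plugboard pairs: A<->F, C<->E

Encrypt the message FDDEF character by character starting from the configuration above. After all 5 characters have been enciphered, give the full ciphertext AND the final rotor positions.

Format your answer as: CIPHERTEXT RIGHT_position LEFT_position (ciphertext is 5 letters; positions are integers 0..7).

Answer: BEHHB 7 4

Derivation:
Char 1 ('F'): step: R->3, L=4; F->plug->A->R->B->L->A->refl->G->L'->E->R'->B->plug->B
Char 2 ('D'): step: R->4, L=4; D->plug->D->R->E->L->G->refl->A->L'->B->R'->C->plug->E
Char 3 ('D'): step: R->5, L=4; D->plug->D->R->G->L->C->refl->F->L'->C->R'->H->plug->H
Char 4 ('E'): step: R->6, L=4; E->plug->C->R->F->L->H->refl->D->L'->D->R'->H->plug->H
Char 5 ('F'): step: R->7, L=4; F->plug->A->R->B->L->A->refl->G->L'->E->R'->B->plug->B
Final: ciphertext=BEHHB, RIGHT=7, LEFT=4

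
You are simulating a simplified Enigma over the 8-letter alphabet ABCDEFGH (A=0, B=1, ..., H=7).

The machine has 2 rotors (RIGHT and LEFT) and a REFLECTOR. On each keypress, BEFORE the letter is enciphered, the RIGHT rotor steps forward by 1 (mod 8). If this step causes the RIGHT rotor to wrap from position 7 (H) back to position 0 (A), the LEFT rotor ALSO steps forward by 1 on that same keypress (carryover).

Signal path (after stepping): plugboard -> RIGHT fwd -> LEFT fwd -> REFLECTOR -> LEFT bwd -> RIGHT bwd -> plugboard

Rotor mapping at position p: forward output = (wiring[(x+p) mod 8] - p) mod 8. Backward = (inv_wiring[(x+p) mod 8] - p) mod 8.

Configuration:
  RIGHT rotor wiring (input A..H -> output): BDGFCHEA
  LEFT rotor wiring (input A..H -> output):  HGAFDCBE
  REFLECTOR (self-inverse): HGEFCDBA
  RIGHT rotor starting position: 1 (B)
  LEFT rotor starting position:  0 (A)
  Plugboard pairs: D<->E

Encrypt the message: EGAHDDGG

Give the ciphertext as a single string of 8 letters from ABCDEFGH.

Answer: GAHBBAFC

Derivation:
Char 1 ('E'): step: R->2, L=0; E->plug->D->R->F->L->C->refl->E->L'->H->R'->G->plug->G
Char 2 ('G'): step: R->3, L=0; G->plug->G->R->A->L->H->refl->A->L'->C->R'->A->plug->A
Char 3 ('A'): step: R->4, L=0; A->plug->A->R->G->L->B->refl->G->L'->B->R'->H->plug->H
Char 4 ('H'): step: R->5, L=0; H->plug->H->R->F->L->C->refl->E->L'->H->R'->B->plug->B
Char 5 ('D'): step: R->6, L=0; D->plug->E->R->A->L->H->refl->A->L'->C->R'->B->plug->B
Char 6 ('D'): step: R->7, L=0; D->plug->E->R->G->L->B->refl->G->L'->B->R'->A->plug->A
Char 7 ('G'): step: R->0, L->1 (L advanced); G->plug->G->R->E->L->B->refl->G->L'->H->R'->F->plug->F
Char 8 ('G'): step: R->1, L=1; G->plug->G->R->H->L->G->refl->B->L'->E->R'->C->plug->C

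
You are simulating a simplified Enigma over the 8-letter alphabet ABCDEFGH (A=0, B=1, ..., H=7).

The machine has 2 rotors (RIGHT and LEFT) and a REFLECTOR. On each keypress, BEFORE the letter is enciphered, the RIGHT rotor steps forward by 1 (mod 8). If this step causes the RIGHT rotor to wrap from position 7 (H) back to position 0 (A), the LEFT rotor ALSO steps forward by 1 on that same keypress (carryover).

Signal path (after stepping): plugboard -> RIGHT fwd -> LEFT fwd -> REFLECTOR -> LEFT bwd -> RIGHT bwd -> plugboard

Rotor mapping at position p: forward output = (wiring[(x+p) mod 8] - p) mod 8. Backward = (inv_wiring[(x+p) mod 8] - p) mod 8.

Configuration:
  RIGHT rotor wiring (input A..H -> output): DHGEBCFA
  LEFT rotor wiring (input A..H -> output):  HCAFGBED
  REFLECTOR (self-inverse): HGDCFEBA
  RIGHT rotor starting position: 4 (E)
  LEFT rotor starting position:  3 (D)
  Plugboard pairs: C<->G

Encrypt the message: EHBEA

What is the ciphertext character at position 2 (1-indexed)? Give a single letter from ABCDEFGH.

Char 1 ('E'): step: R->5, L=3; E->plug->E->R->C->L->G->refl->B->L'->D->R'->C->plug->G
Char 2 ('H'): step: R->6, L=3; H->plug->H->R->E->L->A->refl->H->L'->G->R'->F->plug->F

F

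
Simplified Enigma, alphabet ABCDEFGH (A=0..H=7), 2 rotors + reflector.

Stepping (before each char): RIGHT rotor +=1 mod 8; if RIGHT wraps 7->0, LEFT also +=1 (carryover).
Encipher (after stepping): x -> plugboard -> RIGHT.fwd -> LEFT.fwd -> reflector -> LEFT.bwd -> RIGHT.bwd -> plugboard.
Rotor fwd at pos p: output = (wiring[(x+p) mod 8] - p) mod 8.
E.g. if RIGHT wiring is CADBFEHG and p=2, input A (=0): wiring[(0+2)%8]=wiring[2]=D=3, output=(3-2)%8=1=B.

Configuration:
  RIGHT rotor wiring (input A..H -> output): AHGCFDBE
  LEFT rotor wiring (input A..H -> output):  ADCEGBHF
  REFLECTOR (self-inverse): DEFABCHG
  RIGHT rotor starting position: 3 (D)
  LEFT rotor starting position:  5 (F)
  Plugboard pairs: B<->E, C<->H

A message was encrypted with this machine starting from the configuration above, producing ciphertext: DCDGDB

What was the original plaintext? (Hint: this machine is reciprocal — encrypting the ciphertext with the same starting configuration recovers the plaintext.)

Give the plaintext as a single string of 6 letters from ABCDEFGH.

Char 1 ('D'): step: R->4, L=5; D->plug->D->R->A->L->E->refl->B->L'->H->R'->B->plug->E
Char 2 ('C'): step: R->5, L=5; C->plug->H->R->A->L->E->refl->B->L'->H->R'->C->plug->H
Char 3 ('D'): step: R->6, L=5; D->plug->D->R->B->L->C->refl->F->L'->F->R'->H->plug->C
Char 4 ('G'): step: R->7, L=5; G->plug->G->R->E->L->G->refl->H->L'->G->R'->F->plug->F
Char 5 ('D'): step: R->0, L->6 (L advanced); D->plug->D->R->C->L->C->refl->F->L'->D->R'->F->plug->F
Char 6 ('B'): step: R->1, L=6; B->plug->E->R->C->L->C->refl->F->L'->D->R'->G->plug->G

Answer: EHCFFG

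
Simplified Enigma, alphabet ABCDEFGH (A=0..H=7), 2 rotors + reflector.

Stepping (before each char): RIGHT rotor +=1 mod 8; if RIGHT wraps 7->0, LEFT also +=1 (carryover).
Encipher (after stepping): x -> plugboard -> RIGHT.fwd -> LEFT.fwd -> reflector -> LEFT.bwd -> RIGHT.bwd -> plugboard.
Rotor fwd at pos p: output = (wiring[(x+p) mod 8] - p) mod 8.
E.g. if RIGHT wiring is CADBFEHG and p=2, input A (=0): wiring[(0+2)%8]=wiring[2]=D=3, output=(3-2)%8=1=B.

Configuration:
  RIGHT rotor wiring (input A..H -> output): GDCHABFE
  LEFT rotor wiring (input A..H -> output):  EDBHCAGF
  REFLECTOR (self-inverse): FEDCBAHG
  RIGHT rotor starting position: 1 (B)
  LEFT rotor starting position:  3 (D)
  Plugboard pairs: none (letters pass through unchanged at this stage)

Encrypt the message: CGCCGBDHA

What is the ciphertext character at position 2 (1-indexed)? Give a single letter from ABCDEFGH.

Char 1 ('C'): step: R->2, L=3; C->plug->C->R->G->L->A->refl->F->L'->C->R'->F->plug->F
Char 2 ('G'): step: R->3, L=3; G->plug->G->R->A->L->E->refl->B->L'->F->R'->B->plug->B

B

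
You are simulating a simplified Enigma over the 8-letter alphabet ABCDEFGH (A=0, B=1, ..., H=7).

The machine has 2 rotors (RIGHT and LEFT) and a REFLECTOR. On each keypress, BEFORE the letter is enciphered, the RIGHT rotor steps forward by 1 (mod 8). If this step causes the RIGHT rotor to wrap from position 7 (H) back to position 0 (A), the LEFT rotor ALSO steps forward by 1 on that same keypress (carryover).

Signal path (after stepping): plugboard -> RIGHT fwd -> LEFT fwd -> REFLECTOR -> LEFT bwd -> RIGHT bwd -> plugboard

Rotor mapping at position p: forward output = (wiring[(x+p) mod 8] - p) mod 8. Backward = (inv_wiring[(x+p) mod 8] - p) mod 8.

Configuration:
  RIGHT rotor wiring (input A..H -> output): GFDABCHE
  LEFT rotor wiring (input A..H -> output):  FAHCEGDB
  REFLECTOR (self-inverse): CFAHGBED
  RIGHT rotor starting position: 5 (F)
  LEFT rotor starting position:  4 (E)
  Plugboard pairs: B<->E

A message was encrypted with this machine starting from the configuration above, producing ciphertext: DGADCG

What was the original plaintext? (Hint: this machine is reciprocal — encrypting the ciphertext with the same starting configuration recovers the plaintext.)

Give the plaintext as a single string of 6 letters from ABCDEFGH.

Char 1 ('D'): step: R->6, L=4; D->plug->D->R->H->L->G->refl->E->L'->F->R'->E->plug->B
Char 2 ('G'): step: R->7, L=4; G->plug->G->R->D->L->F->refl->B->L'->E->R'->D->plug->D
Char 3 ('A'): step: R->0, L->5 (L advanced); A->plug->A->R->G->L->F->refl->B->L'->A->R'->D->plug->D
Char 4 ('D'): step: R->1, L=5; D->plug->D->R->A->L->B->refl->F->L'->G->R'->F->plug->F
Char 5 ('C'): step: R->2, L=5; C->plug->C->R->H->L->H->refl->D->L'->E->R'->G->plug->G
Char 6 ('G'): step: R->3, L=5; G->plug->G->R->C->L->E->refl->G->L'->B->R'->E->plug->B

Answer: BDDFGB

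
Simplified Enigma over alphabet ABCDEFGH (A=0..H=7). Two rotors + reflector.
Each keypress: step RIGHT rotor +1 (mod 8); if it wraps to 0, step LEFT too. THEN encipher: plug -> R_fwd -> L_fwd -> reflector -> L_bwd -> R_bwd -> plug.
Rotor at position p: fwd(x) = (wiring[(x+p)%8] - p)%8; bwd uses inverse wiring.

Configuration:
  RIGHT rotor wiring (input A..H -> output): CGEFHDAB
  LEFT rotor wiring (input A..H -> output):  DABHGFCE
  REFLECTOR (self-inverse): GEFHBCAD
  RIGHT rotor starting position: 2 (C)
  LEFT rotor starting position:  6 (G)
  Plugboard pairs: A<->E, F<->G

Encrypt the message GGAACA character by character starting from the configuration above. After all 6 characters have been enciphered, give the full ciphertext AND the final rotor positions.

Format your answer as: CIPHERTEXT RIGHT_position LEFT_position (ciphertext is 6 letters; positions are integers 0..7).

Char 1 ('G'): step: R->3, L=6; G->plug->F->R->H->L->H->refl->D->L'->E->R'->B->plug->B
Char 2 ('G'): step: R->4, L=6; G->plug->F->R->C->L->F->refl->C->L'->D->R'->A->plug->E
Char 3 ('A'): step: R->5, L=6; A->plug->E->R->B->L->G->refl->A->L'->G->R'->A->plug->E
Char 4 ('A'): step: R->6, L=6; A->plug->E->R->G->L->A->refl->G->L'->B->R'->G->plug->F
Char 5 ('C'): step: R->7, L=6; C->plug->C->R->H->L->H->refl->D->L'->E->R'->G->plug->F
Char 6 ('A'): step: R->0, L->7 (L advanced); A->plug->E->R->H->L->D->refl->H->L'->F->R'->D->plug->D
Final: ciphertext=BEEFFD, RIGHT=0, LEFT=7

Answer: BEEFFD 0 7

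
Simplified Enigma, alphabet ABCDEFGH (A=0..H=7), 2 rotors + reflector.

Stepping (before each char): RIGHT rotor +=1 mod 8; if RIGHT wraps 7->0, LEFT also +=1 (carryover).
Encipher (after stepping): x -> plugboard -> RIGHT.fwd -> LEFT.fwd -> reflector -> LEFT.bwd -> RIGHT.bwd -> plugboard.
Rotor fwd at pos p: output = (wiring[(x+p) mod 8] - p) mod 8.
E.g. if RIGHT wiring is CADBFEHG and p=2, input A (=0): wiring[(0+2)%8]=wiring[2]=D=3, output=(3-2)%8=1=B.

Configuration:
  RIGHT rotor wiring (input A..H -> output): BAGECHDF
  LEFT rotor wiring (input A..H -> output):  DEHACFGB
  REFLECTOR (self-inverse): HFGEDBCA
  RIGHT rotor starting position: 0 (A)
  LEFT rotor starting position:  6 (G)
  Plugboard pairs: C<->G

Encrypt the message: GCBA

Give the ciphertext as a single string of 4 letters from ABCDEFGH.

Answer: BGDD

Derivation:
Char 1 ('G'): step: R->1, L=6; G->plug->C->R->D->L->G->refl->C->L'->F->R'->B->plug->B
Char 2 ('C'): step: R->2, L=6; C->plug->G->R->H->L->H->refl->A->L'->A->R'->C->plug->G
Char 3 ('B'): step: R->3, L=6; B->plug->B->R->H->L->H->refl->A->L'->A->R'->D->plug->D
Char 4 ('A'): step: R->4, L=6; A->plug->A->R->G->L->E->refl->D->L'->B->R'->D->plug->D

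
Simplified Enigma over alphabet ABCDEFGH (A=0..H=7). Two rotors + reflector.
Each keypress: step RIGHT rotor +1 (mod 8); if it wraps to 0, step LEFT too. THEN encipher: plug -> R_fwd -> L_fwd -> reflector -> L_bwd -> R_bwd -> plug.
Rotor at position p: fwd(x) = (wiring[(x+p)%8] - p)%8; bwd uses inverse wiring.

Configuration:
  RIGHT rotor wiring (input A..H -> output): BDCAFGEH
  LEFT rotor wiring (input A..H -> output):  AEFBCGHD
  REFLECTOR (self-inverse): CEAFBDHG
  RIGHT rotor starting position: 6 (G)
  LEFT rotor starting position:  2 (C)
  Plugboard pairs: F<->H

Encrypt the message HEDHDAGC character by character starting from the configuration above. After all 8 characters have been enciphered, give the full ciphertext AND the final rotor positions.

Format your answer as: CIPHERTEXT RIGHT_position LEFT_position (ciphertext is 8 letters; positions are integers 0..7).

Answer: ECCEGCEA 6 3

Derivation:
Char 1 ('H'): step: R->7, L=2; H->plug->F->R->G->L->G->refl->H->L'->B->R'->E->plug->E
Char 2 ('E'): step: R->0, L->3 (L advanced); E->plug->E->R->F->L->F->refl->D->L'->C->R'->C->plug->C
Char 3 ('D'): step: R->1, L=3; D->plug->D->R->E->L->A->refl->C->L'->H->R'->C->plug->C
Char 4 ('H'): step: R->2, L=3; H->plug->F->R->F->L->F->refl->D->L'->C->R'->E->plug->E
Char 5 ('D'): step: R->3, L=3; D->plug->D->R->B->L->H->refl->G->L'->A->R'->G->plug->G
Char 6 ('A'): step: R->4, L=3; A->plug->A->R->B->L->H->refl->G->L'->A->R'->C->plug->C
Char 7 ('G'): step: R->5, L=3; G->plug->G->R->D->L->E->refl->B->L'->G->R'->E->plug->E
Char 8 ('C'): step: R->6, L=3; C->plug->C->R->D->L->E->refl->B->L'->G->R'->A->plug->A
Final: ciphertext=ECCEGCEA, RIGHT=6, LEFT=3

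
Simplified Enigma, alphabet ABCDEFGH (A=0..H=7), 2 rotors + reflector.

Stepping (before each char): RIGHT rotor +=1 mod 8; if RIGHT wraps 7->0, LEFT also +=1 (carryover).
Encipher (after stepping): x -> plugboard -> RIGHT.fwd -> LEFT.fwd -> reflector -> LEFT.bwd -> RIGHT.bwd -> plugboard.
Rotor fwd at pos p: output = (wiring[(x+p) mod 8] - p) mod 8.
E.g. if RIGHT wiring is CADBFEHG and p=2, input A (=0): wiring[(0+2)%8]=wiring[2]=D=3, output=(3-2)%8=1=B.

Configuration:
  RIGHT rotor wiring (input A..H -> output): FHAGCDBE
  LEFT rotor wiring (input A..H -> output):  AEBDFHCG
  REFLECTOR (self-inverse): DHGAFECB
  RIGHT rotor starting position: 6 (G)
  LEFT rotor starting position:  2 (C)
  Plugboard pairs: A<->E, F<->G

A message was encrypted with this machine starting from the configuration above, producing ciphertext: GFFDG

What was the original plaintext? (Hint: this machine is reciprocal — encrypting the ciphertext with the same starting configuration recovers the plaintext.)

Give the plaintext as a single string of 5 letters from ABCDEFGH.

Char 1 ('G'): step: R->7, L=2; G->plug->F->R->D->L->F->refl->E->L'->F->R'->A->plug->E
Char 2 ('F'): step: R->0, L->3 (L advanced); F->plug->G->R->B->L->C->refl->G->L'->H->R'->B->plug->B
Char 3 ('F'): step: R->1, L=3; F->plug->G->R->D->L->H->refl->B->L'->G->R'->A->plug->E
Char 4 ('D'): step: R->2, L=3; D->plug->D->R->B->L->C->refl->G->L'->H->R'->E->plug->A
Char 5 ('G'): step: R->3, L=3; G->plug->F->R->C->L->E->refl->F->L'->F->R'->H->plug->H

Answer: EBEAH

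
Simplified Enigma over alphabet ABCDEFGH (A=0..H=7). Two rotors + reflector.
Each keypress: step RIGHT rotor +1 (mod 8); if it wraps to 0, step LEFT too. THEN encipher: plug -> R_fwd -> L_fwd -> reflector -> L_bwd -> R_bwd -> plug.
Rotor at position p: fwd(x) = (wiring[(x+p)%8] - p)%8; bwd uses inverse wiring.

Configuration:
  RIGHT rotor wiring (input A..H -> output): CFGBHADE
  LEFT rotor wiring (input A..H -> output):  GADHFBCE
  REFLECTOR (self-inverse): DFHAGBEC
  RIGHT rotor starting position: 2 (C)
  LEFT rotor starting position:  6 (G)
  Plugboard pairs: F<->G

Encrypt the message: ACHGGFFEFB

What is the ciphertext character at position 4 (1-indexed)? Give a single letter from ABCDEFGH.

Char 1 ('A'): step: R->3, L=6; A->plug->A->R->G->L->H->refl->C->L'->D->R'->H->plug->H
Char 2 ('C'): step: R->4, L=6; C->plug->C->R->H->L->D->refl->A->L'->C->R'->G->plug->F
Char 3 ('H'): step: R->5, L=6; H->plug->H->R->C->L->A->refl->D->L'->H->R'->C->plug->C
Char 4 ('G'): step: R->6, L=6; G->plug->F->R->D->L->C->refl->H->L'->G->R'->B->plug->B

B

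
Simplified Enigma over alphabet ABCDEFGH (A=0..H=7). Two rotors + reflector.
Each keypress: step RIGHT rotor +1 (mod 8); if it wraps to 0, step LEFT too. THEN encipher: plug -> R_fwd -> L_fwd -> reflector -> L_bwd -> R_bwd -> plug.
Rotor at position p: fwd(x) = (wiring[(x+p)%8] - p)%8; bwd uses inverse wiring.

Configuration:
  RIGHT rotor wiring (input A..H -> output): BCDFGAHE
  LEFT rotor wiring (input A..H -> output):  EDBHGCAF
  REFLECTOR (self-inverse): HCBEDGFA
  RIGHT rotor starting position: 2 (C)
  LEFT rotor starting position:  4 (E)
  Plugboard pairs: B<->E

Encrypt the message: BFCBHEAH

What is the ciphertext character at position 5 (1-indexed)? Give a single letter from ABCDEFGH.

Char 1 ('B'): step: R->3, L=4; B->plug->E->R->B->L->G->refl->F->L'->G->R'->F->plug->F
Char 2 ('F'): step: R->4, L=4; F->plug->F->R->G->L->F->refl->G->L'->B->R'->H->plug->H
Char 3 ('C'): step: R->5, L=4; C->plug->C->R->H->L->D->refl->E->L'->C->R'->B->plug->E
Char 4 ('B'): step: R->6, L=4; B->plug->E->R->F->L->H->refl->A->L'->E->R'->D->plug->D
Char 5 ('H'): step: R->7, L=4; H->plug->H->R->A->L->C->refl->B->L'->D->R'->C->plug->C

C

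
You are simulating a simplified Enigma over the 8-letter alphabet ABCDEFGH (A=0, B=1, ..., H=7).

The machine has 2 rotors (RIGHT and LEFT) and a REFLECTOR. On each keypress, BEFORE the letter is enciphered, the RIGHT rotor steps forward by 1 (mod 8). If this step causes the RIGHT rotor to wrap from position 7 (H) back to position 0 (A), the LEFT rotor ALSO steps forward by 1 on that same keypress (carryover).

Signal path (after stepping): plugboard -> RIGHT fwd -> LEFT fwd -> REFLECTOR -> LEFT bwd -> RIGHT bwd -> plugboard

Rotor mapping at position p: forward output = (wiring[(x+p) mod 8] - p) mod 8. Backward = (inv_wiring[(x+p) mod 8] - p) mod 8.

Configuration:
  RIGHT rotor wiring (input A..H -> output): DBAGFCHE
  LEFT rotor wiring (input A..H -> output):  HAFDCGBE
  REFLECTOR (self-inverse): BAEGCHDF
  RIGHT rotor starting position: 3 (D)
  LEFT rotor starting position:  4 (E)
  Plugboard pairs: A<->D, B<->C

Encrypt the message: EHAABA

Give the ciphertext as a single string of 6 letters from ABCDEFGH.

Char 1 ('E'): step: R->4, L=4; E->plug->E->R->H->L->H->refl->F->L'->C->R'->H->plug->H
Char 2 ('H'): step: R->5, L=4; H->plug->H->R->A->L->G->refl->D->L'->E->R'->E->plug->E
Char 3 ('A'): step: R->6, L=4; A->plug->D->R->D->L->A->refl->B->L'->G->R'->B->plug->C
Char 4 ('A'): step: R->7, L=4; A->plug->D->R->B->L->C->refl->E->L'->F->R'->A->plug->D
Char 5 ('B'): step: R->0, L->5 (L advanced); B->plug->C->R->A->L->B->refl->A->L'->F->R'->E->plug->E
Char 6 ('A'): step: R->1, L=5; A->plug->D->R->E->L->D->refl->G->L'->G->R'->F->plug->F

Answer: HECDEF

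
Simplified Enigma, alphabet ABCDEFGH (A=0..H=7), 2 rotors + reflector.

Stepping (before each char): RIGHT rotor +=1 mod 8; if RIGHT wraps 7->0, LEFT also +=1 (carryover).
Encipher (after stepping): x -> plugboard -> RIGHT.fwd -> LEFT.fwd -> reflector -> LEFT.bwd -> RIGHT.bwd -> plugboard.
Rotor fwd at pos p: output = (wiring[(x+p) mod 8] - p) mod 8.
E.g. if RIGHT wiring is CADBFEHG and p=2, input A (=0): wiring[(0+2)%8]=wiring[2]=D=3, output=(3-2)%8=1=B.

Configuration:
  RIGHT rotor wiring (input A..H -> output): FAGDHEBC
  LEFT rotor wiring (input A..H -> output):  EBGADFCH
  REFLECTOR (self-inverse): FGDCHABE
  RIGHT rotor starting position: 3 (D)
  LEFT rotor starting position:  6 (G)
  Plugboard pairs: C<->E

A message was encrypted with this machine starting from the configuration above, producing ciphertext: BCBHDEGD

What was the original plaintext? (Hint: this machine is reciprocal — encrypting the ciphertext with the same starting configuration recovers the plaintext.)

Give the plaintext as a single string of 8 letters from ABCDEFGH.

Char 1 ('B'): step: R->4, L=6; B->plug->B->R->A->L->E->refl->H->L'->H->R'->H->plug->H
Char 2 ('C'): step: R->5, L=6; C->plug->E->R->D->L->D->refl->C->L'->F->R'->C->plug->E
Char 3 ('B'): step: R->6, L=6; B->plug->B->R->E->L->A->refl->F->L'->G->R'->H->plug->H
Char 4 ('H'): step: R->7, L=6; H->plug->H->R->C->L->G->refl->B->L'->B->R'->C->plug->E
Char 5 ('D'): step: R->0, L->7 (L advanced); D->plug->D->R->D->L->H->refl->E->L'->F->R'->A->plug->A
Char 6 ('E'): step: R->1, L=7; E->plug->C->R->C->L->C->refl->D->L'->H->R'->A->plug->A
Char 7 ('G'): step: R->2, L=7; G->plug->G->R->D->L->H->refl->E->L'->F->R'->C->plug->E
Char 8 ('D'): step: R->3, L=7; D->plug->D->R->G->L->G->refl->B->L'->E->R'->B->plug->B

Answer: HEHEAAEB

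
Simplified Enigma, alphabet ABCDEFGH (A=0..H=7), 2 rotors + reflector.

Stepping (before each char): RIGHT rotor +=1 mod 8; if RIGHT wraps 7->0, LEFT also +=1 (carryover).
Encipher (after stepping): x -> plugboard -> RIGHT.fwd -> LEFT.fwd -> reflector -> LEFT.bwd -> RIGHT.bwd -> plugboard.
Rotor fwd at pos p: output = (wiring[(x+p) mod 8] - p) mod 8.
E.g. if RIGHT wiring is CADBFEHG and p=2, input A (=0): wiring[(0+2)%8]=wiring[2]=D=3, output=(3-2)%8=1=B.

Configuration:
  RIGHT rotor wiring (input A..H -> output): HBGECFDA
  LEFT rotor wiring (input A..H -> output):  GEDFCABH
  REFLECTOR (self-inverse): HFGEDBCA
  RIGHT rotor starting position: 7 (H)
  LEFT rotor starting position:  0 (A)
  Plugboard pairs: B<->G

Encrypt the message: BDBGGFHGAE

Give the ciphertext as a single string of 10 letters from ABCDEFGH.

Char 1 ('B'): step: R->0, L->1 (L advanced); B->plug->G->R->D->L->B->refl->F->L'->H->R'->A->plug->A
Char 2 ('D'): step: R->1, L=1; D->plug->D->R->B->L->C->refl->G->L'->G->R'->H->plug->H
Char 3 ('B'): step: R->2, L=1; B->plug->G->R->F->L->A->refl->H->L'->E->R'->A->plug->A
Char 4 ('G'): step: R->3, L=1; G->plug->B->R->H->L->F->refl->B->L'->D->R'->H->plug->H
Char 5 ('G'): step: R->4, L=1; G->plug->B->R->B->L->C->refl->G->L'->G->R'->A->plug->A
Char 6 ('F'): step: R->5, L=1; F->plug->F->R->B->L->C->refl->G->L'->G->R'->B->plug->G
Char 7 ('H'): step: R->6, L=1; H->plug->H->R->H->L->F->refl->B->L'->D->R'->D->plug->D
Char 8 ('G'): step: R->7, L=1; G->plug->B->R->A->L->D->refl->E->L'->C->R'->C->plug->C
Char 9 ('A'): step: R->0, L->2 (L advanced); A->plug->A->R->H->L->C->refl->G->L'->D->R'->G->plug->B
Char 10 ('E'): step: R->1, L=2; E->plug->E->R->E->L->H->refl->A->L'->C->R'->F->plug->F

Answer: AHAHAGDCBF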